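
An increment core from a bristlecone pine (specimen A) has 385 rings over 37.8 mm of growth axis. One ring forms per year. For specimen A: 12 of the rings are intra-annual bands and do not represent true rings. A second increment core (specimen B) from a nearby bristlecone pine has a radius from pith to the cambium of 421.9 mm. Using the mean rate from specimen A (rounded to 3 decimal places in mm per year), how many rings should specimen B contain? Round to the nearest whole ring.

Specimen A: after corrections the count is 385 − 12 = 373 rings.
A: 37.8 mm over 373 years gives 37.8 / 373 ≈ 0.101 mm/year.
Specimen B: 421.9 mm / 0.101 mm per year = 4177.23 years ≈ 4177 rings.

4177 rings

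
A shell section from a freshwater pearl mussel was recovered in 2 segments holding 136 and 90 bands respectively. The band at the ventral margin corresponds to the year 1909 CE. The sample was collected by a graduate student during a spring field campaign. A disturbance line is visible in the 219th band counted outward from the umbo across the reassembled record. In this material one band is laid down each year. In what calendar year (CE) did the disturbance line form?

Total bands = 136 + 90 = 226.
Between band 219 and the ventral margin there are 226 − 219 = 7 bands.
1909 − 7 = 1902 CE.

1902 CE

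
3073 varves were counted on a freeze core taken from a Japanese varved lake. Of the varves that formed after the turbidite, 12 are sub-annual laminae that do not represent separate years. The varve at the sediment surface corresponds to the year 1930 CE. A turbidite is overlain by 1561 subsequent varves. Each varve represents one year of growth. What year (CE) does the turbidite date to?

381 CE

1561 varves post-date the turbidite.
1561 − 12 false = 1549 true varves after the turbidite.
1930 − 1549 = 381 CE.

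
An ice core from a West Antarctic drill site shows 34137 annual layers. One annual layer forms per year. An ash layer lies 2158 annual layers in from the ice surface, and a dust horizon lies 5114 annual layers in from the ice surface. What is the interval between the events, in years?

5114 − 2158 = 2956 annual layers lie between the two events.
One annual layer per year makes the interval 2956 years.

2956 yr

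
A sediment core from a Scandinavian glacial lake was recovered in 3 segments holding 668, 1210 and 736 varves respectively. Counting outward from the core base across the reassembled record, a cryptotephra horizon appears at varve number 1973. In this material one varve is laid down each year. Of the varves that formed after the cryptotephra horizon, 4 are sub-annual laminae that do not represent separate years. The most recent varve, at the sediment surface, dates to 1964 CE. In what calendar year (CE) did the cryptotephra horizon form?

Total varves = 668 + 1210 + 736 = 2614.
2614 − 1973 = 641 varves lie beyond the cryptotephra horizon toward the sediment surface.
641 − 4 false = 637 true varves after the cryptotephra horizon.
Counting back 637 years from 1964 CE places the cryptotephra horizon in 1964 − 637 = 1327 CE.

1327 CE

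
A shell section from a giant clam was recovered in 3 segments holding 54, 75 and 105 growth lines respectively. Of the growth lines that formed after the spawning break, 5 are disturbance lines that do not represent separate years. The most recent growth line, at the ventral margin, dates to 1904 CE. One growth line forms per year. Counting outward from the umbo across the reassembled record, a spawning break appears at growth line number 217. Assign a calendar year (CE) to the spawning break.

Total growth lines = 54 + 75 + 105 = 234.
234 − 217 = 17 growth lines lie beyond the spawning break toward the ventral margin.
Excluding 5 false growth lines: 17 − 5 = 12.
Counting back 12 years from 1904 CE places the spawning break in 1904 − 12 = 1892 CE.

1892 CE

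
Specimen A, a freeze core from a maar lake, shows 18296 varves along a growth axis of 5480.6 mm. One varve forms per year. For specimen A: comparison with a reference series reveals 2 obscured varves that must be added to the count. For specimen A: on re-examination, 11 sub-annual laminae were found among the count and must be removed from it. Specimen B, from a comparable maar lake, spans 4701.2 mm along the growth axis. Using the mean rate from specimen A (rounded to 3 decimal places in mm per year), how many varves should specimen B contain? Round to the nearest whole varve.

15671 varves

Specimen A: adjusted count: 18296 − 11 + 2 = 18287 varves.
A: 5480.6 mm over 18287 years gives 5480.6 / 18287 ≈ 0.300 mm/yr.
Specimen B: 4701.2 mm / 0.300 mm per year = 15670.67 years ≈ 15671 varves.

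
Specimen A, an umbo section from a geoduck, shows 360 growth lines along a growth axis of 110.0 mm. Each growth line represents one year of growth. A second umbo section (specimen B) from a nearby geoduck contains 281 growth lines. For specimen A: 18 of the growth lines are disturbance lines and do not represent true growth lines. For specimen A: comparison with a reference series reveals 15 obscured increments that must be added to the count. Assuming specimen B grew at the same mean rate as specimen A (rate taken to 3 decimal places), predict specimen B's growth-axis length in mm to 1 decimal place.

86.5 mm

Specimen A: adjusted count: 360 − 18 + 15 = 357 growth lines.
A: Extension rate ≈ 110.0 / 357 = 0.308 mm/yr.
B's length ≈ 0.308 × 281 = 86.5 mm.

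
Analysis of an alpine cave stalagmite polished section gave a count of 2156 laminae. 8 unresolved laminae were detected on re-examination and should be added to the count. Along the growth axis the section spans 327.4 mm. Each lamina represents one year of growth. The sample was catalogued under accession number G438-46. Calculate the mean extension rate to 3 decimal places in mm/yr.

After corrections the count is 2156 + 8 = 2164 laminae.
Mean rate = 327.4 mm / 2164 years ≈ 0.151 mm/yr.

0.151 mm/yr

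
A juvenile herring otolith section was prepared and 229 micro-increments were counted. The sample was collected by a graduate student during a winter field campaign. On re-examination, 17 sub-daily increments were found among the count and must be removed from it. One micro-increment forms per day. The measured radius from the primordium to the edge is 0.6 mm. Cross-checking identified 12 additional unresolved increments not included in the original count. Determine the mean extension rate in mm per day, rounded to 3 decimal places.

0.003 mm per day

True micro-increment count = 229 − 17 + 12 = 224.
Extension rate ≈ 0.6 / 224 = 0.003 mm per day.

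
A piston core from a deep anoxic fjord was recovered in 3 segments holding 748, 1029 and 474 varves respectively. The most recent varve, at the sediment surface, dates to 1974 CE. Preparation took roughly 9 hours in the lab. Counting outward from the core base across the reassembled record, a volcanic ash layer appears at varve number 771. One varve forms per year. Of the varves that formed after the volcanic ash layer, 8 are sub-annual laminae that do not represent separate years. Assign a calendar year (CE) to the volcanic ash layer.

502 CE

Total varves = 748 + 1029 + 474 = 2251.
The volcanic ash layer sits at varve 771 from the core base, so 2251 − 771 = 1480 varves formed after it.
Excluding 8 false varves: 1480 − 8 = 1472.
1974 − 1472 = 502 CE.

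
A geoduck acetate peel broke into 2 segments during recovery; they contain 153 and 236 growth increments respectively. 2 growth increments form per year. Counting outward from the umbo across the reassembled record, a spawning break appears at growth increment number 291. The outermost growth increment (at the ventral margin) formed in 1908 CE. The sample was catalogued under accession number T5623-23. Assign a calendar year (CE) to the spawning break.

Total growth increments = 153 + 236 = 389.
Between growth increment 291 and the ventral margin there are 389 − 291 = 98 growth increments.
With 2 growth increments per year, 98 / 2 = 49 years.
1908 − 49 = 1859 CE.

1859 CE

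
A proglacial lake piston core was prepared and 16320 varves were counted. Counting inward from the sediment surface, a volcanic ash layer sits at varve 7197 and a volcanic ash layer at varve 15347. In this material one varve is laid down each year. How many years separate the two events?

Separation: 15347 − 7197 = 8150 varves.
At one varve per year, 8150 years elapsed between them.

8150 years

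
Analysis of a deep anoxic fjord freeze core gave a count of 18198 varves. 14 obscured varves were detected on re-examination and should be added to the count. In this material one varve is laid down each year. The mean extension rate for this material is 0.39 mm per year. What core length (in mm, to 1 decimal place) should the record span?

Adjusted count: 18198 + 14 = 18212 varves.
18212 years at 0.39 mm/year gives 0.39 × 18212 = 7102.7 mm.

7102.7 mm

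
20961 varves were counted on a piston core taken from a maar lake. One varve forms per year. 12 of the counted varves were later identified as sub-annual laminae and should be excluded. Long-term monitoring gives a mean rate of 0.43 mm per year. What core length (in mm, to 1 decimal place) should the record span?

9008.1 mm

True varve count = 20961 − 12 = 20949.
Predicted length = 0.43 mm/year × 20949 years = 9008.1 mm.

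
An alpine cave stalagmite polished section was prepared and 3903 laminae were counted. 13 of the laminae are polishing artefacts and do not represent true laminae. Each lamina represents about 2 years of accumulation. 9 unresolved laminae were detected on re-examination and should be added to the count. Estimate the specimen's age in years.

After corrections the count is 3903 − 13 + 9 = 3899 laminae.
At 2 years per lamina, 3899 × 2 = 7798 years.

7798 years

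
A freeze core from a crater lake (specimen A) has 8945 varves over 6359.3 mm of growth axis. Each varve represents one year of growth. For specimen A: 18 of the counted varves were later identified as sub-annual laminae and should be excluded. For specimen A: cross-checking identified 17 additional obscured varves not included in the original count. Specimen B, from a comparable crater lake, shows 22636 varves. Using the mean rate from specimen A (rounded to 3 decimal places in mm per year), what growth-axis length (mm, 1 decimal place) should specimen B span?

Specimen A: adjusted count: 8945 − 18 + 17 = 8944 varves.
A: Mean rate = 6359.3 mm / 8944 years ≈ 0.711 mm per year.
Length of B = 0.711 × 22636 = 16094.2 mm.

16094.2 mm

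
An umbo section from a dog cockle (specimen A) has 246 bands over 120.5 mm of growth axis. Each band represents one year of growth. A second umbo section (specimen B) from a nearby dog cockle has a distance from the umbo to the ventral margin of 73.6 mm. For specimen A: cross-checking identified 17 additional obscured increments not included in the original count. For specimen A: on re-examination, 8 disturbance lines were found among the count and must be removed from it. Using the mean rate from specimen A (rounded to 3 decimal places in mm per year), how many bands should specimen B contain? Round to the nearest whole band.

Specimen A: adjusted count: 246 − 8 + 17 = 255 bands.
A: Mean rate = 120.5 mm / 255 years ≈ 0.473 mm per year.
For B, 73.6 / 0.473 = 155.60 years ≈ 156 bands.

156 bands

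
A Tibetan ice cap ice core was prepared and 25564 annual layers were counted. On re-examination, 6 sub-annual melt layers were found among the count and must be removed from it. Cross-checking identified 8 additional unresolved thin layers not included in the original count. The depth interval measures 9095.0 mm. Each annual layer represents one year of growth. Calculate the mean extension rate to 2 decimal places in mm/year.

Adjusted count: 25564 − 6 + 8 = 25566 annual layers.
Extension rate ≈ 9095.0 / 25566 = 0.36 mm/year.

0.36 mm/year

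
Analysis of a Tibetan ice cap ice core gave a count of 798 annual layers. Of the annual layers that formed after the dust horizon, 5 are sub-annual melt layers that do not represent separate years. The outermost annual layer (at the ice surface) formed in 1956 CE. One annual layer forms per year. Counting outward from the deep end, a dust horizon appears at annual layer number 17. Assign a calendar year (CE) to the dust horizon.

1180 CE

798 − 17 = 781 annual layers lie beyond the dust horizon toward the ice surface.
Excluding 5 false annual layers: 781 − 5 = 776.
Counting back 776 years from 1956 CE places the dust horizon in 1956 − 776 = 1180 CE.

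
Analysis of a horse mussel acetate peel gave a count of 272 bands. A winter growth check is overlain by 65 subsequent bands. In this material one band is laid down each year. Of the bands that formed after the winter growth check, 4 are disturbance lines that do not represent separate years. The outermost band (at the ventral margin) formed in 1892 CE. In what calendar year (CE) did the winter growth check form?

There are 65 bands younger than the winter growth check.
65 − 4 false = 61 true bands after the winter growth check.
1892 − 61 = 1831 CE.

1831 CE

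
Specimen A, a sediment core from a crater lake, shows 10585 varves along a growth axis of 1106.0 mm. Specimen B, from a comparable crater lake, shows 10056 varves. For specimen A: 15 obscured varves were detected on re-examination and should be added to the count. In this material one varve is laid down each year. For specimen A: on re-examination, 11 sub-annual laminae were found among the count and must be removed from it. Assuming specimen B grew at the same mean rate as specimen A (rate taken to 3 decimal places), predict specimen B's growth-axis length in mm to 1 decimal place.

Specimen A: adjusted count: 10585 − 11 + 15 = 10589 varves.
A: Extension rate ≈ 1106.0 / 10589 = 0.104 mm/year.
Length of B = 0.104 × 10056 = 1045.8 mm.

1045.8 mm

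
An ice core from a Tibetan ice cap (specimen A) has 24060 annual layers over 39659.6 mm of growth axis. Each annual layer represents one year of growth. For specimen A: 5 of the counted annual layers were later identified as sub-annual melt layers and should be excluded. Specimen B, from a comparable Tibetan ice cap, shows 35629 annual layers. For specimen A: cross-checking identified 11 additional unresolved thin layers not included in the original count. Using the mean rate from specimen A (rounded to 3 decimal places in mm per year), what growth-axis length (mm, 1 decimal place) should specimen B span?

58716.6 mm

Specimen A: correcting the raw count gives 24060 − 5 + 11 = 24066 true annual layers.
A: 39659.6 mm over 24066 years gives 39659.6 / 24066 ≈ 1.648 mm per year.
Length of B = 1.648 × 35629 = 58716.6 mm.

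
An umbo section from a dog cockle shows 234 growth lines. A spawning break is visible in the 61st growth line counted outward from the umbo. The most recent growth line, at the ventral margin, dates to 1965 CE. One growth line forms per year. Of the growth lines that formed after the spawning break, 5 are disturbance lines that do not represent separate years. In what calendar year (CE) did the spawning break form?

234 − 61 = 173 growth lines lie beyond the spawning break toward the ventral margin.
Excluding 5 false growth lines: 173 − 5 = 168.
The growth line at the ventral margin is 1965 CE, so the spawning break dates to 1965 − 168 = 1797 CE.

1797 CE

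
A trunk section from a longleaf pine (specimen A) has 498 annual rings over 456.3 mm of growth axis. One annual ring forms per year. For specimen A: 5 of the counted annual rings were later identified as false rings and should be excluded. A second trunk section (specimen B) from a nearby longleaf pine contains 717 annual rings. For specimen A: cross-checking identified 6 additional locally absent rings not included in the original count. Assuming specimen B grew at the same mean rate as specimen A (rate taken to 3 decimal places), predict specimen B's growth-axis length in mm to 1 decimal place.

Specimen A: true annual ring count = 498 − 5 + 6 = 499.
A: Extension rate ≈ 456.3 / 499 = 0.914 mm/year.
B's length ≈ 0.914 × 717 = 655.3 mm.

655.3 mm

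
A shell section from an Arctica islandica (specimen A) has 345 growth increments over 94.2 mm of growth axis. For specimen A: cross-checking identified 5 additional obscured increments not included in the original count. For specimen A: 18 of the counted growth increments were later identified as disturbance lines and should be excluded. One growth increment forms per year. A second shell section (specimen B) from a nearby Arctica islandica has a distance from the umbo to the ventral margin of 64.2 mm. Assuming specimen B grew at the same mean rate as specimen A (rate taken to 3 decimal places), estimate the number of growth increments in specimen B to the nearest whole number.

Specimen A: true growth increment count = 345 − 18 + 5 = 332.
A: Extension rate ≈ 94.2 / 332 = 0.284 mm/yr.
Specimen B: 64.2 mm / 0.284 mm per year = 226.06 years ≈ 226 growth increments.

226 growth increments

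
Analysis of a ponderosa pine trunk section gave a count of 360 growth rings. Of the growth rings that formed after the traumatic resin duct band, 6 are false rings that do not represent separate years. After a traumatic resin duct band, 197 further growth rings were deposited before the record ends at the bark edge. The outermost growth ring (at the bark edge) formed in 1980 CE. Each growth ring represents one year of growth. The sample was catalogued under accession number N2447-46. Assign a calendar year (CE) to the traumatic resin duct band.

1789 CE

197 growth rings formed after the traumatic resin duct band.
Excluding 6 false growth rings: 197 − 6 = 191.
1980 − 191 = 1789 CE.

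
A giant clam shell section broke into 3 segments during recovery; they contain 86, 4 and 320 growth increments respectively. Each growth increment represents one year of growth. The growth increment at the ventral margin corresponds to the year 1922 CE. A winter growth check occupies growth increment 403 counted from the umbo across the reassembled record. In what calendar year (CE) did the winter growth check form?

1915 CE

Total growth increments = 86 + 4 + 320 = 410.
410 − 403 = 7 growth increments lie beyond the winter growth check toward the ventral margin.
Counting back 7 years from 1922 CE places the winter growth check in 1922 − 7 = 1915 CE.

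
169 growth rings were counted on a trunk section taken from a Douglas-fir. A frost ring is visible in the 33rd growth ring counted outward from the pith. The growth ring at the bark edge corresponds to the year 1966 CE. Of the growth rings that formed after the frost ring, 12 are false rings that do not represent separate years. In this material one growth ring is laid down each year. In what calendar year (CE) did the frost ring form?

1842 CE

Between growth ring 33 and the bark edge there are 169 − 33 = 136 growth rings.
Excluding 12 false growth rings: 136 − 12 = 124.
Counting back 124 years from 1966 CE places the frost ring in 1966 − 124 = 1842 CE.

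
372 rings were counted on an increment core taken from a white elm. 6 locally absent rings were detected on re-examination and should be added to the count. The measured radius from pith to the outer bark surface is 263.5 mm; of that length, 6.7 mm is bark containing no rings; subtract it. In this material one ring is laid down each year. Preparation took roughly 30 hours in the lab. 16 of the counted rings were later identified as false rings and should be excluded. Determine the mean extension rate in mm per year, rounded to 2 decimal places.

0.71 mm per year

True ring count = 372 − 16 + 6 = 362.
The growth record spans 263.5 − 6.7 = 256.8 mm.
256.8 mm over 362 years gives 256.8 / 362 ≈ 0.71 mm per year.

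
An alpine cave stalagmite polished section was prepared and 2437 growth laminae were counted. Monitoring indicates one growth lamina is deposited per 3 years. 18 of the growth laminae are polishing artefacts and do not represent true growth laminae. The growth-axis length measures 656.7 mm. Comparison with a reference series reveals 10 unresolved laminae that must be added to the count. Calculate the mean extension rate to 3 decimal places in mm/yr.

Correcting the raw count gives 2437 − 18 + 10 = 2429 true growth laminae.
Multiplying by 3 years per growth lamina: 2429 × 3 = 7287 years.
Extension rate ≈ 656.7 / 7287 = 0.090 mm/yr.

0.090 mm/yr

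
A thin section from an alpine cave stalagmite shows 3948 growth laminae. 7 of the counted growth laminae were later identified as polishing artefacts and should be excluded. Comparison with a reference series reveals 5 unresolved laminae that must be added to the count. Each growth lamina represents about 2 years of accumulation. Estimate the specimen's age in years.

True growth lamina count = 3948 − 7 + 5 = 3946.
Multiplying by 2 years per growth lamina: 3946 × 2 = 7892 years.

7892 yr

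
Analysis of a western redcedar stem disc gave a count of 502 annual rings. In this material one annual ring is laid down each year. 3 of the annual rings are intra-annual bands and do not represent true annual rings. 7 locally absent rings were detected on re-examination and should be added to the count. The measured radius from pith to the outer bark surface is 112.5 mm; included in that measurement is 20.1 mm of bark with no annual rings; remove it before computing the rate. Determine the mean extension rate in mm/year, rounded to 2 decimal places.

0.18 mm/year

Correcting the raw count gives 502 − 3 + 7 = 506 true annual rings.
Removing the 20.1 mm offcut leaves 112.5 − 20.1 = 92.4 mm.
Extension rate ≈ 92.4 / 506 = 0.18 mm/year.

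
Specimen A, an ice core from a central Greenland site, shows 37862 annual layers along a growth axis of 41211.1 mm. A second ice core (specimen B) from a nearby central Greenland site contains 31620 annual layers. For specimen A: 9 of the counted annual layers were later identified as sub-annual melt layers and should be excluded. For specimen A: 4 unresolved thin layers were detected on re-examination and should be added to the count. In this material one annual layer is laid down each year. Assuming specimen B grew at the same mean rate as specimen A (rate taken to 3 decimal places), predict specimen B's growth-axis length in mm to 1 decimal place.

Specimen A: correcting the raw count gives 37862 − 9 + 4 = 37857 true annual layers.
A: Extension rate ≈ 41211.1 / 37857 = 1.089 mm per year.
B's length ≈ 1.089 × 31620 = 34434.2 mm.

34434.2 mm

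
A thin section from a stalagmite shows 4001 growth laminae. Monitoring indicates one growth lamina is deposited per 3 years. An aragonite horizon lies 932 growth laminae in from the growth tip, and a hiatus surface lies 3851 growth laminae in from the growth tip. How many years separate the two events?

8757 yr

The two markers are separated by 3851 − 932 = 2919 growth laminae.
2919 growth laminae at 3 years each span 2919 × 3 = 8757 years.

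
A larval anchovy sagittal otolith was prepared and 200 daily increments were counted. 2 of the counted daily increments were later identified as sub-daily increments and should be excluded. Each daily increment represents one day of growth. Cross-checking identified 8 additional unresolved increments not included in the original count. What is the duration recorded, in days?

True daily increment count = 200 − 2 + 8 = 206.
At one daily increment per day, that is 206 days.

206 days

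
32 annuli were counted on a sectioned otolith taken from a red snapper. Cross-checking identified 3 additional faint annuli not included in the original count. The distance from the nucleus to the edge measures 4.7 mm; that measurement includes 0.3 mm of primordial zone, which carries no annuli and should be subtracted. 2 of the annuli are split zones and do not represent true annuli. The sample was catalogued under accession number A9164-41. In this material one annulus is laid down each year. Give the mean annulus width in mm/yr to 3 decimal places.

0.133 mm/yr

Adjusted count: 32 − 2 + 3 = 33 annuli.
Removing the 0.3 mm offcut leaves 4.7 − 0.3 = 4.4 mm.
Mean rate = 4.4 mm / 33 years ≈ 0.133 mm/yr.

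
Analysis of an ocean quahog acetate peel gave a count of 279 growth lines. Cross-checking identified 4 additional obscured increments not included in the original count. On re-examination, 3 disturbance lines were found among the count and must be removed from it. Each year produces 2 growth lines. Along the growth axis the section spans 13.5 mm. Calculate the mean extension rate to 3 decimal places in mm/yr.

0.096 mm/yr

Correcting the raw count gives 279 − 3 + 4 = 280 true growth lines.
With 2 growth lines per year, 280 / 2 = 140 years.
Mean rate = 13.5 mm / 140 years ≈ 0.096 mm/yr.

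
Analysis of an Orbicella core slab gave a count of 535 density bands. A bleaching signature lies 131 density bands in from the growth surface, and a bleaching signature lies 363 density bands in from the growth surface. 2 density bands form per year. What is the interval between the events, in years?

Separation: 363 − 131 = 232 density bands.
Dividing by 2 density bands per year: 232 / 2 = 116 years.

116 years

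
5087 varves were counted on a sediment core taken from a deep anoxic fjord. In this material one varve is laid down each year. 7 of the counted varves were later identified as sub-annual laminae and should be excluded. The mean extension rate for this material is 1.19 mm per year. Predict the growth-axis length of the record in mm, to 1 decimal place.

6045.2 mm

Correcting the raw count gives 5087 − 7 = 5080 true varves.
Length ≈ 1.19 × 5080 = 6045.2 mm.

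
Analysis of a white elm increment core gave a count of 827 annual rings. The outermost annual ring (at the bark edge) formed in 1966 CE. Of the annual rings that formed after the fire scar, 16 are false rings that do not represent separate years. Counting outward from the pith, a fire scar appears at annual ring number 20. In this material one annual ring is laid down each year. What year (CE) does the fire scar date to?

1175 CE

The fire scar sits at annual ring 20 from the pith, so 827 − 20 = 807 annual rings formed after it.
807 − 16 false = 791 true annual rings after the fire scar.
1966 − 791 = 1175 CE.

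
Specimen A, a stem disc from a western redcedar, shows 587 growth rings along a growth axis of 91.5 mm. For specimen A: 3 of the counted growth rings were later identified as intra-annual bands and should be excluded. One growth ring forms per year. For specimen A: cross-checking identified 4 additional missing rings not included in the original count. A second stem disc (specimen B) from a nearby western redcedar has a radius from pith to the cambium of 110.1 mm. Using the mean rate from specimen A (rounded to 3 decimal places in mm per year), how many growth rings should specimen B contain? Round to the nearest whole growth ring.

706 growth rings

Specimen A: correcting the raw count gives 587 − 3 + 4 = 588 true growth rings.
A: 91.5 mm over 588 years gives 91.5 / 588 ≈ 0.156 mm per year.
For B, 110.1 / 0.156 = 705.77 years ≈ 706 growth rings.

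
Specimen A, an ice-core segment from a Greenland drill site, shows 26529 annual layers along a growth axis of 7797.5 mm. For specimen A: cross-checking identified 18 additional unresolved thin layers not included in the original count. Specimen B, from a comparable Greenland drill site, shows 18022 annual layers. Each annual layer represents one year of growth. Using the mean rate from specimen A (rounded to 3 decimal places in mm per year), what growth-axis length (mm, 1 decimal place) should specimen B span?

Specimen A: after corrections the count is 26529 + 18 = 26547 annual layers.
A: Extension rate ≈ 7797.5 / 26547 = 0.294 mm/year.
Length of B = 0.294 × 18022 = 5298.5 mm.

5298.5 mm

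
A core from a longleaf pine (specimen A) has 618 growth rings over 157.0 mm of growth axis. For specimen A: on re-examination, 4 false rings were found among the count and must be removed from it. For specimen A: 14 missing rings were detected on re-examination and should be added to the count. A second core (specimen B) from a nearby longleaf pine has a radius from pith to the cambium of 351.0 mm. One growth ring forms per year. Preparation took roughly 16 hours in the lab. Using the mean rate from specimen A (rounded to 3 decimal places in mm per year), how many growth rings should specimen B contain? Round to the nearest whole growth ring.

Specimen A: adjusted count: 618 − 4 + 14 = 628 growth rings.
A: 157.0 mm over 628 years gives 157.0 / 628 ≈ 0.250 mm/yr.
For B, 351.0 / 0.250 = 1404.00 years ≈ 1404 growth rings.

1404 growth rings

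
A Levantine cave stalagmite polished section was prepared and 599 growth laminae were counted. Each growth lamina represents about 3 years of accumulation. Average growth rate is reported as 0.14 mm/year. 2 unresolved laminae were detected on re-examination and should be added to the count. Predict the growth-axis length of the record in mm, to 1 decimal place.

252.4 mm

Correcting the raw count gives 599 + 2 = 601 true growth laminae.
Multiplying by 3 years per growth lamina: 601 × 3 = 1803 years.
Predicted length = 0.14 mm/year × 1803 years = 252.4 mm.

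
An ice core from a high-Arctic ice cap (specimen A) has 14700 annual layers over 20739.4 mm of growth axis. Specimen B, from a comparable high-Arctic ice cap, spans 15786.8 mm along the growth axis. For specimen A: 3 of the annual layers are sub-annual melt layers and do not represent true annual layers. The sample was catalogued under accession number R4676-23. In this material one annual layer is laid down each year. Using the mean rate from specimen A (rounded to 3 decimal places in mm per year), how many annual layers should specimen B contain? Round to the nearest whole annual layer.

Specimen A: true annual layer count = 14700 − 3 = 14697.
A: Extension rate ≈ 20739.4 / 14697 = 1.411 mm/year.
For B, 15786.8 / 1.411 = 11188.38 years ≈ 11188 annual layers.

11188 annual layers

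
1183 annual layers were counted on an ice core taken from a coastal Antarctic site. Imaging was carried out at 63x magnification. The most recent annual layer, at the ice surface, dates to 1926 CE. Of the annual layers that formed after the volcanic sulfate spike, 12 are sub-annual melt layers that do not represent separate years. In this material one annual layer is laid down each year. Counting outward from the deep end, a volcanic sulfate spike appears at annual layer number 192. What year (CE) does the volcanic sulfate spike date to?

947 CE

1183 − 192 = 991 annual layers lie beyond the volcanic sulfate spike toward the ice surface.
991 − 12 false = 979 true annual layers after the volcanic sulfate spike.
The annual layer at the ice surface is 1926 CE, so the volcanic sulfate spike dates to 1926 − 979 = 947 CE.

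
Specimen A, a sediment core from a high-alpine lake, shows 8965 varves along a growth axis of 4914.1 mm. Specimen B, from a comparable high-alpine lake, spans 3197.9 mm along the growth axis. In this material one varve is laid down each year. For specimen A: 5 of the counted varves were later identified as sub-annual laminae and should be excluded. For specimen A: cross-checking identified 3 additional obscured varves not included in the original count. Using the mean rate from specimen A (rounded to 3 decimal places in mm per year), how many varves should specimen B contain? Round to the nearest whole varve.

5836 varves

Specimen A: true varve count = 8965 − 5 + 3 = 8963.
A: Extension rate ≈ 4914.1 / 8963 = 0.548 mm/yr.
For B, 3197.9 / 0.548 = 5835.58 years ≈ 5836 varves.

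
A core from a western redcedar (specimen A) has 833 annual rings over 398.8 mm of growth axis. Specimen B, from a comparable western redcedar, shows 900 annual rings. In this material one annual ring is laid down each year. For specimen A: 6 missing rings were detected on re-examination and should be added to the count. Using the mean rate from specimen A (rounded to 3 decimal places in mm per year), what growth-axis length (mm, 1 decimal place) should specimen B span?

Specimen A: after corrections the count is 833 + 6 = 839 annual rings.
A: 398.8 mm over 839 years gives 398.8 / 839 ≈ 0.475 mm per year.
B's length ≈ 0.475 × 900 = 427.5 mm.

427.5 mm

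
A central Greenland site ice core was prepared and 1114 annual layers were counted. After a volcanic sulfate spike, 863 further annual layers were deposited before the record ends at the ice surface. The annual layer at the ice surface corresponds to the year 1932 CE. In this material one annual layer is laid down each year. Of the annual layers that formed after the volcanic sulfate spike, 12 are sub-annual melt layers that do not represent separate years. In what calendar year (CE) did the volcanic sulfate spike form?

1081 CE

863 annual layers post-date the volcanic sulfate spike.
Excluding 12 false annual layers: 863 − 12 = 851.
Counting back 851 years from 1932 CE places the volcanic sulfate spike in 1932 − 851 = 1081 CE.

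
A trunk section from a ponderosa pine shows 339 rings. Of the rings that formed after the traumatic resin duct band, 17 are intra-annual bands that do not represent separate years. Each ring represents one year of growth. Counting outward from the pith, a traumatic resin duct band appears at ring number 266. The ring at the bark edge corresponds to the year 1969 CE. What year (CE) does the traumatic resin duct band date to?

339 − 266 = 73 rings lie beyond the traumatic resin duct band toward the bark edge.
Excluding 17 false rings: 73 − 17 = 56.
The ring at the bark edge is 1969 CE, so the traumatic resin duct band dates to 1969 − 56 = 1913 CE.

1913 CE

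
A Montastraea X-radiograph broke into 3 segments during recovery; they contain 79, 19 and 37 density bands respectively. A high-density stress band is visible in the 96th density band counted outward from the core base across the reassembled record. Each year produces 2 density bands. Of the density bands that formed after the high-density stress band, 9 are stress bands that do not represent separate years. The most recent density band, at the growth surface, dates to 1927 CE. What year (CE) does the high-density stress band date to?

Total density bands = 79 + 19 + 37 = 135.
Between density band 96 and the growth surface there are 135 − 96 = 39 density bands.
39 − 9 false = 30 true density bands after the high-density stress band.
30 density bands at 2 per year is 30 / 2 = 15 years.
Counting back 15 years from 1927 CE places the high-density stress band in 1927 − 15 = 1912 CE.

1912 CE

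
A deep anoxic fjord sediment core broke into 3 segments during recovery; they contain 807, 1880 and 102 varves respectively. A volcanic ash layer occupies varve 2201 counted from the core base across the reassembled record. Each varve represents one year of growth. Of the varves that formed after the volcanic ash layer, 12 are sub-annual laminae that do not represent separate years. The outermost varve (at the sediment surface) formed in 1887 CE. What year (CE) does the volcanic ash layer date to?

Total varves = 807 + 1880 + 102 = 2789.
Between varve 2201 and the sediment surface there are 2789 − 2201 = 588 varves.
Removing the 12 false varves leaves 588 − 12 = 576 true varves beyond the volcanic ash layer.
The varve at the sediment surface is 1887 CE, so the volcanic ash layer dates to 1887 − 576 = 1311 CE.

1311 CE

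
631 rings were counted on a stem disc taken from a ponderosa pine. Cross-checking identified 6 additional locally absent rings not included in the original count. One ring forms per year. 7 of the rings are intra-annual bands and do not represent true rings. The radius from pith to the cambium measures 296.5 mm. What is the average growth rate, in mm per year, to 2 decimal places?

0.47 mm per year

After corrections the count is 631 − 7 + 6 = 630 rings.
Extension rate ≈ 296.5 / 630 = 0.47 mm per year.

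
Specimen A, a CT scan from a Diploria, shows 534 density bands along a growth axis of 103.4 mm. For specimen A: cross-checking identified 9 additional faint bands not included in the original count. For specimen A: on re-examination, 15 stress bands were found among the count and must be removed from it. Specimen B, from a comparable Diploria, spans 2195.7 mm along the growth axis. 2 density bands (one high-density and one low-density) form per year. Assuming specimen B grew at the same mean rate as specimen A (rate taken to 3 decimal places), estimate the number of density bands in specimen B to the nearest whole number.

11203 density bands

Specimen A: adjusted count: 534 − 15 + 9 = 528 density bands.
Specimen A: with 2 density bands per year, 528 / 2 = 264 years.
A: 103.4 mm over 264 years gives 103.4 / 264 ≈ 0.392 mm/year.
Specimen B: 2195.7 mm / 0.392 mm per year = 5601.28 years; at 2 density bands per year that is 5601.28 × 2 ≈ 11203 density bands.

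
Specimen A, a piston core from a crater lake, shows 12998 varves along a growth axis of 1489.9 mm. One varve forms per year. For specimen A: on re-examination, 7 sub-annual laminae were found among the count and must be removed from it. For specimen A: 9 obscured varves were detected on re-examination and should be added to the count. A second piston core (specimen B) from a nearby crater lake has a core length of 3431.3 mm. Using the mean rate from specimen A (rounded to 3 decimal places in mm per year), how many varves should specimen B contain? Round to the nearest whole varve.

Specimen A: after corrections the count is 12998 − 7 + 9 = 13000 varves.
A: Extension rate ≈ 1489.9 / 13000 = 0.115 mm/yr.
B spans 3431.3 / 0.115 = 29837.39 years ≈ 29837 varves.

29837 varves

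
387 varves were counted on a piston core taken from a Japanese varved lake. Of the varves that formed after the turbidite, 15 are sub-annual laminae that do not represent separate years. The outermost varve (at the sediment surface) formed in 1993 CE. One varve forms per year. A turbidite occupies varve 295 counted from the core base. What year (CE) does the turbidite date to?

387 − 295 = 92 varves lie beyond the turbidite toward the sediment surface.
92 − 15 false = 77 true varves after the turbidite.
1993 − 77 = 1916 CE.

1916 CE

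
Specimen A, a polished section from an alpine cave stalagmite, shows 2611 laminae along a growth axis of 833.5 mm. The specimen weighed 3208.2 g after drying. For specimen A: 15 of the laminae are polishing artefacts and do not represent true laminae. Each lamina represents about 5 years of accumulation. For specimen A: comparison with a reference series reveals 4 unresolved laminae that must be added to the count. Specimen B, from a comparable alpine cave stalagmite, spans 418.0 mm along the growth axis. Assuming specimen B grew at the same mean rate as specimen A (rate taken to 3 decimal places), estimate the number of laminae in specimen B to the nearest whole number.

1306 laminae

Specimen A: after corrections the count is 2611 − 15 + 4 = 2600 laminae.
Specimen A: at 5 years per lamina, 2600 × 5 = 13000 years.
A: Extension rate ≈ 833.5 / 13000 = 0.064 mm/yr.
Specimen B: 418.0 mm / 0.064 mm per year = 6531.25 years; at 5 years per lamina that is 6531.25 / 5 ≈ 1306 laminae.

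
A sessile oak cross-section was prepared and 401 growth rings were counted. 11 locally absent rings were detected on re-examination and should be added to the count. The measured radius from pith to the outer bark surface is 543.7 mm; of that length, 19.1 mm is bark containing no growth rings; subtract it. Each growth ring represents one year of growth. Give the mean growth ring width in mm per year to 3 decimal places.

1.273 mm per year

True growth ring count = 401 + 11 = 412.
Removing the 19.1 mm offcut leaves 543.7 − 19.1 = 524.6 mm.
Extension rate ≈ 524.6 / 412 = 1.273 mm per year.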